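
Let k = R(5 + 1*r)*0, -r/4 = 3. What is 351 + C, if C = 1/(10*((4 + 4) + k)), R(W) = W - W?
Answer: 28081/80 ≈ 351.01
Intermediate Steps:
r = -12 (r = -4*3 = -12)
R(W) = 0
k = 0 (k = 0*0 = 0)
C = 1/80 (C = 1/(10*((4 + 4) + 0)) = 1/(10*(8 + 0)) = 1/(10*8) = 1/80 ≈ 0.012500)
351 + C = 351 + 1/80 = 28081/80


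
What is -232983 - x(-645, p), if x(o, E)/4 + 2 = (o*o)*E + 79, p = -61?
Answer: 101276809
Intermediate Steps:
x(o, E) = 308 + 4*E*o**2 (x(o, E) = -8 + 4*((o*o)*E + 79) = -8 + 4*(o**2*E + 79) = -8 + 4*(E*o**2 + 79) = -8 + 4*(79 + E*o**2) = -8 + (316 + 4*E*o**2) = 308 + 4*E*o**2)
-232983 - x(-645, p) = -232983 - (308 + 4*(-61)*(-645)**2) = -232983 - (308 + 4*(-61)*416025) = -232983 - (308 - 101510100) = -232983 - 1*(-101509792) = -232983 + 101509792 = 101276809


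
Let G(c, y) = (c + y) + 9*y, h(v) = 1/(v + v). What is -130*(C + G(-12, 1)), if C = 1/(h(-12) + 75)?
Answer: 464620/1799 ≈ 258.27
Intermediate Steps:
h(v) = 1/(2*v)
G(c, y) = c + 10*y
C = 24/1799 (C = 1/((½)/(-12) + 75) = 1/((½)*(-1/12) + 75) = 1/(-1/24 + 75) = 1/(1799/24) = 24/1799 ≈ 0.013341)
-130*(C + G(-12, 1)) = -130*(24/1799 + (-12 + 10*1)) = -130*(24/1799 + (-12 + 10)) = -130*(24/1799 - 2) = -130*(-3574/1799) = 464620/1799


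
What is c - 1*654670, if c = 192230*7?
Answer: 690940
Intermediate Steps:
c = 1345610
c - 1*654670 = 1345610 - 1*654670 = 1345610 - 654670 = 690940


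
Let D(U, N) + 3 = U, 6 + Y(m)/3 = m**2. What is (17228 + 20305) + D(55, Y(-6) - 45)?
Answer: 37585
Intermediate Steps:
Y(m) = -18 + 3*m**2
D(U, N) = -3 + U
(17228 + 20305) + D(55, Y(-6) - 45) = (17228 + 20305) + (-3 + 55) = 37533 + 52 = 37585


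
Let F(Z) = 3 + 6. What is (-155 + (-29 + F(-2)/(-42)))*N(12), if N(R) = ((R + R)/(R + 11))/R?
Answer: -2579/161 ≈ -16.019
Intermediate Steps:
F(Z) = 9
N(R) = 2/(11 + R) (N(R) = ((2*R)/(11 + R))/R = (2*R/(11 + R))/R = 2/(11 + R))
(-155 + (-29 + F(-2)/(-42)))*N(12) = (-155 + (-29 + 9/(-42)))*(2/(11 + 12)) = (-155 + (-29 + 9*(-1/42)))*(2/23) = (-155 + (-29 - 3/14))*(2*(1/23)) = (-155 - 409/14)*(2/23) = -2579/14*2/23 = -2579/161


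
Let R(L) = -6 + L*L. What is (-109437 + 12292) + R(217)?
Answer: -50062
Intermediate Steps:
R(L) = -6 + L**2
(-109437 + 12292) + R(217) = (-109437 + 12292) + (-6 + 217**2) = -97145 + (-6 + 47089) = -97145 + 47083 = -50062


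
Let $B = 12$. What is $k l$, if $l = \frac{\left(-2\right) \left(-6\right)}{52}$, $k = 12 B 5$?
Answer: $\frac{2160}{13} \approx 166.15$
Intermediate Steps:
$k = 720$ ($k = 12 \cdot 12 \cdot 5 = 144 \cdot 5 = 720$)
$l = \frac{3}{13}$ ($l = 12 \cdot \frac{1}{52} = \frac{3}{13} \approx 0.23077$)
$k l = 720 \cdot \frac{3}{13} = \frac{2160}{13}$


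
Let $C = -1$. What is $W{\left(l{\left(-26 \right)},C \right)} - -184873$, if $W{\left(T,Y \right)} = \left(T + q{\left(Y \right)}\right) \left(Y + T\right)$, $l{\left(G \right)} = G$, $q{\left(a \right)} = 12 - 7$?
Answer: $185440$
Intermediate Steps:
$q{\left(a \right)} = 5$
$W{\left(T,Y \right)} = \left(5 + T\right) \left(T + Y\right)$ ($W{\left(T,Y \right)} = \left(T + 5\right) \left(Y + T\right) = \left(5 + T\right) \left(T + Y\right)$)
$W{\left(l{\left(-26 \right)},C \right)} - -184873 = \left(\left(-26\right)^{2} + 5 \left(-26\right) + 5 \left(-1\right) - -26\right) - -184873 = \left(676 - 130 - 5 + 26\right) + 184873 = 567 + 184873 = 185440$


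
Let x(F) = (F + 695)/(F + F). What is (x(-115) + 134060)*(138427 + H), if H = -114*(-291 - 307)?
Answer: 637011241878/23 ≈ 2.7696e+10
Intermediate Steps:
H = 68172 (H = -114*(-598) = 68172)
x(F) = (695 + F)/(2*F) (x(F) = (695 + F)/((2*F)) = (695 + F)*(1/(2*F)) = (695 + F)/(2*F))
(x(-115) + 134060)*(138427 + H) = ((½)*(695 - 115)/(-115) + 134060)*(138427 + 68172) = ((½)*(-1/115)*580 + 134060)*206599 = (-58/23 + 134060)*206599 = (3083322/23)*206599 = 637011241878/23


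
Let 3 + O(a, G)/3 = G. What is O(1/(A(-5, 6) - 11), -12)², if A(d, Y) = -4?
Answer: 2025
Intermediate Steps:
O(a, G) = -9 + 3*G
O(1/(A(-5, 6) - 11), -12)² = (-9 + 3*(-12))² = (-9 - 36)² = (-45)² = 2025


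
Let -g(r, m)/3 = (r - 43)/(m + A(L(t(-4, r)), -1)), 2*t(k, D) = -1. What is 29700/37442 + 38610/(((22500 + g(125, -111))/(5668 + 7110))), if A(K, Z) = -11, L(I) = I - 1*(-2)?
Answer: 187808835999510/8565625061 ≈ 21926.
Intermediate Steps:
t(k, D) = -½ (t(k, D) = (½)*(-1) = -½)
L(I) = 2 + I (L(I) = I + 2 = 2 + I)
g(r, m) = -3*(-43 + r)/(-11 + m) (g(r, m) = -3*(r - 43)/(m - 11) = -3*(-43 + r)/(-11 + m))
29700/37442 + 38610/(((22500 + g(125, -111))/(5668 + 7110))) = 29700/37442 + 38610/(((22500 + 3*(43 - 1*125)/(-11 - 111))/(5668 + 7110))) = 29700*(1/37442) + 38610/(((22500 + 3*(43 - 125)/(-122))/12778)) = 14850/18721 + 38610/(((22500 + 3*(-1/122)*(-82))*(1/12778))) = 14850/18721 + 38610/(((22500 + 123/61)*(1/12778))) = 14850/18721 + 38610/(((1372623/61)*(1/12778))) = 14850/18721 + 38610/(1372623/779458) = 14850/18721 + 38610*(779458/1372623) = 14850/18721 + 10031624460/457541 = 187808835999510/8565625061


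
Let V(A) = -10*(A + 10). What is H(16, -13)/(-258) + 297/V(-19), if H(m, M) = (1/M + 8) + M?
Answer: 18557/5590 ≈ 3.3197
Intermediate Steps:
V(A) = -100 - 10*A (V(A) = -10*(10 + A) = -100 - 10*A)
H(m, M) = 8 + M + 1/M (H(m, M) = (8 + 1/M) + M = 8 + M + 1/M)
H(16, -13)/(-258) + 297/V(-19) = (8 - 13 + 1/(-13))/(-258) + 297/(-100 - 10*(-19)) = (8 - 13 - 1/13)*(-1/258) + 297/(-100 + 190) = -66/13*(-1/258) + 297/90 = 11/559 + 297*(1/90) = 11/559 + 33/10 = 18557/5590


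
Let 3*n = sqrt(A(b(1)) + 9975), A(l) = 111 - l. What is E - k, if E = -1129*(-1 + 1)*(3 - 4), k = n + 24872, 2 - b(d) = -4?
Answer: -24872 - 4*sqrt(70) ≈ -24905.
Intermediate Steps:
b(d) = 6 (b(d) = 2 - 1*(-4) = 2 + 4 = 6)
n = 4*sqrt(70) (n = sqrt((111 - 1*6) + 9975)/3 = sqrt((111 - 6) + 9975)/3 = sqrt(105 + 9975)/3 = sqrt(10080)/3 = (12*sqrt(70))/3 = 4*sqrt(70) ≈ 33.466)
k = 24872 + 4*sqrt(70) (k = 4*sqrt(70) + 24872 = 24872 + 4*sqrt(70) ≈ 24905.)
E = 0 (E = -0*(-1) = -1129*0 = 0)
E - k = 0 - (24872 + 4*sqrt(70)) = 0 + (-24872 - 4*sqrt(70)) = -24872 - 4*sqrt(70)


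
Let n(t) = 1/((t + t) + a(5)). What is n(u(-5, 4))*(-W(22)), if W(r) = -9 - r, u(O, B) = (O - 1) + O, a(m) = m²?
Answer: 31/3 ≈ 10.333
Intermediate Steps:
u(O, B) = -1 + 2*O (u(O, B) = (-1 + O) + O = -1 + 2*O)
n(t) = 1/(25 + 2*t) (n(t) = 1/((t + t) + 5²) = 1/(2*t + 25) = 1/(25 + 2*t))
n(u(-5, 4))*(-W(22)) = (-(-9 - 1*22))/(25 + 2*(-1 + 2*(-5))) = (-(-9 - 22))/(25 + 2*(-1 - 10)) = (-1*(-31))/(25 + 2*(-11)) = 31/(25 - 22) = 31/3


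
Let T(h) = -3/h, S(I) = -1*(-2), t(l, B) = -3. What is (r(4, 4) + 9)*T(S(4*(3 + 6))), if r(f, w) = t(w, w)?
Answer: -9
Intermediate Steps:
S(I) = 2
r(f, w) = -3
(r(4, 4) + 9)*T(S(4*(3 + 6))) = (-3 + 9)*(-3/2) = 6*(-3*½) = 6*(-3/2) = -9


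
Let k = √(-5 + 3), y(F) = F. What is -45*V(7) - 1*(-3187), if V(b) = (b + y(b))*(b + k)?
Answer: -1223 - 630*I*√2 ≈ -1223.0 - 890.95*I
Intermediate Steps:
k = I*√2 (k = √(-2) = I*√2 ≈ 1.4142*I)
V(b) = 2*b*(b + I*√2) (V(b) = (b + b)*(b + I*√2) = (2*b)*(b + I*√2) = 2*b*(b + I*√2))
-45*V(7) - 1*(-3187) = -90*7*(7 + I*√2) - 1*(-3187) = -45*(98 + 14*I*√2) + 3187 = (-4410 - 630*I*√2) + 3187 = -1223 - 630*I*√2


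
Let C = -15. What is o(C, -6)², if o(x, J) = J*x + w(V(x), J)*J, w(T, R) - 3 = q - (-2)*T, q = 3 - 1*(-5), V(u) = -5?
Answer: 7056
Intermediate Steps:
q = 8 (q = 3 + 5 = 8)
w(T, R) = 11 + 2*T (w(T, R) = 3 + (8 - (-2)*T) = 3 + (8 + 2*T) = 11 + 2*T)
o(x, J) = J + J*x (o(x, J) = J*x + (11 + 2*(-5))*J = J*x + (11 - 10)*J = J*x + 1*J = J*x + J = J + J*x)
o(C, -6)² = (-6*(1 - 15))² = (-6*(-14))² = 84² = 7056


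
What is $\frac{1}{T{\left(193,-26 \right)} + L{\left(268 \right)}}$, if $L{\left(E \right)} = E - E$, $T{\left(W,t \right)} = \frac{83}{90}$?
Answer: $\frac{90}{83} \approx 1.0843$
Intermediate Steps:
$T{\left(W,t \right)} = \frac{83}{90}$ ($T{\left(W,t \right)} = 83 \cdot \frac{1}{90} = \frac{83}{90}$)
$L{\left(E \right)} = 0$
$\frac{1}{T{\left(193,-26 \right)} + L{\left(268 \right)}} = \frac{1}{\frac{83}{90} + 0} = \frac{1}{\frac{83}{90}} = \frac{90}{83}$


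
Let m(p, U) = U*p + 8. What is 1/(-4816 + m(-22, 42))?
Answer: -1/5732 ≈ -0.00017446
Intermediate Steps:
m(p, U) = 8 + U*p
1/(-4816 + m(-22, 42)) = 1/(-4816 + (8 + 42*(-22))) = 1/(-4816 + (8 - 924)) = 1/(-4816 - 916) = 1/(-5732) = -1/5732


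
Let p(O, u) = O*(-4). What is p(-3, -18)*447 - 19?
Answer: 5345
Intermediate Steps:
p(O, u) = -4*O
p(-3, -18)*447 - 19 = -4*(-3)*447 - 19 = 12*447 - 19 = 5364 - 19 = 5345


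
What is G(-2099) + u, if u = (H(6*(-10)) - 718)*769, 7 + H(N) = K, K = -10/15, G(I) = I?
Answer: -1680410/3 ≈ -5.6014e+5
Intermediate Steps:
K = -⅔ (K = -10*1/15 = -⅔ ≈ -0.66667)
H(N) = -23/3 (H(N) = -7 - ⅔ = -23/3)
u = -1674113/3 (u = (-23/3 - 718)*769 = -2177/3*769 = -1674113/3 ≈ -5.5804e+5)
G(-2099) + u = -2099 - 1674113/3 = -1680410/3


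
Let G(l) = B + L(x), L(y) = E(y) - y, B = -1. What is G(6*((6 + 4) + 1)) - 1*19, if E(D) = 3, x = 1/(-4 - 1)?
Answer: -84/5 ≈ -16.800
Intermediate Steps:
x = -1/5 (x = 1/(-5) = -1/5 ≈ -0.20000)
L(y) = 3 - y
G(l) = 11/5 (G(l) = -1 + (3 - 1*(-1/5)) = -1 + (3 + 1/5) = -1 + 16/5 = 11/5)
G(6*((6 + 4) + 1)) - 1*19 = 11/5 - 1*19 = 11/5 - 19 = -84/5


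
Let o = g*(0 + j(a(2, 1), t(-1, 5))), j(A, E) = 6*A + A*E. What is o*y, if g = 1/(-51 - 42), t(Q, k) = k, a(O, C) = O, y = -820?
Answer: 18040/93 ≈ 193.98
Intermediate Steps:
g = -1/93 (g = 1/(-93) = -1/93 ≈ -0.010753)
o = -22/93 (o = -(0 + 2*(6 + 5))/93 = -(0 + 2*11)/93 = -(0 + 22)/93 = -1/93*22 = -22/93 ≈ -0.23656)
o*y = -22/93*(-820) = 18040/93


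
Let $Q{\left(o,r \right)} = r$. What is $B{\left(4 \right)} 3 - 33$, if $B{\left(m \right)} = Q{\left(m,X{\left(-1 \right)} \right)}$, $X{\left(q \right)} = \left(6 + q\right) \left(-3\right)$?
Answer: $-78$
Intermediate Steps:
$X{\left(q \right)} = -18 - 3 q$
$B{\left(m \right)} = -15$ ($B{\left(m \right)} = -18 - -3 = -18 + 3 = -15$)
$B{\left(4 \right)} 3 - 33 = \left(-15\right) 3 - 33 = -45 - 33 = -78$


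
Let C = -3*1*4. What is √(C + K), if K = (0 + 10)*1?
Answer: I*√2 ≈ 1.4142*I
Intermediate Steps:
C = -12 (C = -3*4 = -12)
K = 10 (K = 10*1 = 10)
√(C + K) = √(-12 + 10) = √(-2) = I*√2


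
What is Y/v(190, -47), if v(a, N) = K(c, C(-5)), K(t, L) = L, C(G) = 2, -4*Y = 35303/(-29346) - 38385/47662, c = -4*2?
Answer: 702264449/2797378104 ≈ 0.25104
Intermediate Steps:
c = -8
Y = 702264449/1398689052 (Y = -(35303/(-29346) - 38385/47662)/4 = -(35303*(-1/29346) - 38385*1/47662)/4 = -(-35303/29346 - 38385/47662)/4 = -¼*(-702264449/349672263) = 702264449/1398689052 ≈ 0.50209)
v(a, N) = 2
Y/v(190, -47) = (702264449/1398689052)/2 = (702264449/1398689052)*(½) = 702264449/2797378104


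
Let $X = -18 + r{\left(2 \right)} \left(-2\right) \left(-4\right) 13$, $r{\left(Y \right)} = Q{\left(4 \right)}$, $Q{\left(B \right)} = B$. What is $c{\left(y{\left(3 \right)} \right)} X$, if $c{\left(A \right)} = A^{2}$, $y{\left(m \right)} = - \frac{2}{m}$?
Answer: $\frac{1592}{9} \approx 176.89$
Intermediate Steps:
$r{\left(Y \right)} = 4$
$X = 398$ ($X = -18 + 4 \left(-2\right) \left(-4\right) 13 = -18 + \left(-8\right) \left(-4\right) 13 = -18 + 32 \cdot 13 = -18 + 416 = 398$)
$c{\left(y{\left(3 \right)} \right)} X = \left(- \frac{2}{3}\right)^{2} \cdot 398 = \frac{4}{9} \cdot 398 = \frac{1592}{9}$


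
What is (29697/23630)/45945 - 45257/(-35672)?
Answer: 8189282491889/6454731574200 ≈ 1.2687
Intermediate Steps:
(29697/23630)/45945 - 45257/(-35672) = (29697*(1/23630))*(1/45945) - 45257*(-1/35672) = (29697/23630)*(1/45945) + 45257/35672 = 9899/361893450 + 45257/35672 = 8189282491889/6454731574200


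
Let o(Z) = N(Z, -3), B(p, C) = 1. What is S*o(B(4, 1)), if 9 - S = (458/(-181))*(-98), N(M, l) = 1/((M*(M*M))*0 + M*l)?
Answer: 43255/543 ≈ 79.659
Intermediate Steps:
N(M, l) = 1/(M*l) (N(M, l) = 1/((M*M**2)*0 + M*l) = 1/(M**3*0 + M*l) = 1/(0 + M*l) = 1/(M*l))
o(Z) = -1/(3*Z) (o(Z) = 1/(Z*(-3)) = -1/3/Z = -1/(3*Z))
S = -43255/181 (S = 9 - 458/(-181)*(-98) = 9 - 458*(-1/181)*(-98) = 9 - (-458)*(-98)/181 = 9 - 1*44884/181 = 9 - 44884/181 = -43255/181 ≈ -238.98)
S*o(B(4, 1)) = -(-43255)/(543*1) = -(-43255)/543 = -43255/181*(-1/3) = 43255/543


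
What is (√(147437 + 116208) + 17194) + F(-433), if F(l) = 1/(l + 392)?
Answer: 704953/41 + √263645 ≈ 17707.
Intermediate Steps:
F(l) = 1/(392 + l)
(√(147437 + 116208) + 17194) + F(-433) = (√(147437 + 116208) + 17194) + 1/(392 - 433) = (√263645 + 17194) + 1/(-41) = (17194 + √263645) - 1/41 = 704953/41 + √263645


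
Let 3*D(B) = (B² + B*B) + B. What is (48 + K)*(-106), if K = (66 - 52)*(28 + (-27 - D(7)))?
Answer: 45368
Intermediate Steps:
D(B) = B/3 + 2*B²/3 (D(B) = ((B² + B*B) + B)/3 = ((B² + B²) + B)/3 = (2*B² + B)/3 = (B + 2*B²)/3 = B/3 + 2*B²/3)
K = -476 (K = (66 - 52)*(28 + (-27 - 7*(1 + 2*7)/3)) = 14*(28 + (-27 - 7*(1 + 14)/3)) = 14*(28 + (-27 - 7*15/3)) = 14*(28 + (-27 - 1*35)) = 14*(28 + (-27 - 35)) = 14*(28 - 62) = 14*(-34) = -476)
(48 + K)*(-106) = (48 - 476)*(-106) = -428*(-106) = 45368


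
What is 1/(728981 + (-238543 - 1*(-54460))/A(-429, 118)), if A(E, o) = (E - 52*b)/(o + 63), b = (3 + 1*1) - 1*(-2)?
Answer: 247/191164648 ≈ 1.2921e-6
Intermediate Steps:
b = 6 (b = (3 + 1) + 2 = 4 + 2 = 6)
A(E, o) = (-312 + E)/(63 + o) (A(E, o) = (E - 52*6)/(o + 63) = (E - 312)/(63 + o) = (-312 + E)/(63 + o))
1/(728981 + (-238543 - 1*(-54460))/A(-429, 118)) = 1/(728981 + (-238543 - 1*(-54460))/(((-312 - 429)/(63 + 118)))) = 1/(728981 + (-238543 + 54460)/((-741/181))) = 1/(728981 - 184083/((1/181)*(-741))) = 1/(728981 - 184083/(-741/181)) = 1/(728981 - 184083*(-181/741)) = 1/(728981 + 11106341/247) = 1/(191164648/247) = 247/191164648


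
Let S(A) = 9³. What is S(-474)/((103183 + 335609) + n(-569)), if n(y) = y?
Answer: 729/438223 ≈ 0.0016635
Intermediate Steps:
S(A) = 729
S(-474)/((103183 + 335609) + n(-569)) = 729/((103183 + 335609) - 569) = 729/(438792 - 569) = 729/438223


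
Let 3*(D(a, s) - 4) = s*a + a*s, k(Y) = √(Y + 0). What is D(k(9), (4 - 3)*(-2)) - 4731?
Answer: -4731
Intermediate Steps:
k(Y) = √Y
D(a, s) = 4 + 2*a*s/3 (D(a, s) = 4 + (s*a + a*s)/3 = 4 + (a*s + a*s)/3 = 4 + (2*a*s)/3 = 4 + 2*a*s/3)
D(k(9), (4 - 3)*(-2)) - 4731 = (4 + 2*√9*((4 - 3)*(-2))/3) - 4731 = (4 + (⅔)*3*(1*(-2))) - 4731 = (4 + (⅔)*3*(-2)) - 4731 = (4 - 4) - 4731 = 0 - 4731 = -4731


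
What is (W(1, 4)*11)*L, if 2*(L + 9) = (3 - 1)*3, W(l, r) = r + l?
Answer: -330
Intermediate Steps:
W(l, r) = l + r
L = -6 (L = -9 + ((3 - 1)*3)/2 = -9 + (2*3)/2 = -9 + (1/2)*6 = -9 + 3 = -6)
(W(1, 4)*11)*L = ((1 + 4)*11)*(-6) = (5*11)*(-6) = 55*(-6) = -330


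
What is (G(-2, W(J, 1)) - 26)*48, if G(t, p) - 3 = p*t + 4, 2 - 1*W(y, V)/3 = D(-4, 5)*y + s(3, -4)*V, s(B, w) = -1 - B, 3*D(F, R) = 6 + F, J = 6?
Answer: -1488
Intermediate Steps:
D(F, R) = 2 + F/3 (D(F, R) = (6 + F)/3 = 2 + F/3)
W(y, V) = 6 - 2*y + 12*V (W(y, V) = 6 - 3*((2 + (1/3)*(-4))*y + (-1 - 1*3)*V) = 6 - 3*((2 - 4/3)*y + (-1 - 3)*V) = 6 - 3*(2*y/3 - 4*V) = 6 - 3*(-4*V + 2*y/3) = 6 + (-2*y + 12*V) = 6 - 2*y + 12*V)
G(t, p) = 7 + p*t (G(t, p) = 3 + (p*t + 4) = 3 + (4 + p*t) = 7 + p*t)
(G(-2, W(J, 1)) - 26)*48 = ((7 + (6 - 2*6 + 12*1)*(-2)) - 26)*48 = ((7 + (6 - 12 + 12)*(-2)) - 26)*48 = ((7 + 6*(-2)) - 26)*48 = ((7 - 12) - 26)*48 = (-5 - 26)*48 = -31*48 = -1488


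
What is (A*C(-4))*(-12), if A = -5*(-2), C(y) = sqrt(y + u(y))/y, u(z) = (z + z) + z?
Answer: 120*I ≈ 120.0*I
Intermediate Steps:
u(z) = 3*z (u(z) = 2*z + z = 3*z)
C(y) = 2/sqrt(y) (C(y) = sqrt(y + 3*y)/y = sqrt(4*y)/y = (2*sqrt(y))/y = 2/sqrt(y))
A = 10
(A*C(-4))*(-12) = (10*(2/sqrt(-4)))*(-12) = (10*(2*(-I/2)))*(-12) = (10*(-I))*(-12) = -10*I*(-12) = 120*I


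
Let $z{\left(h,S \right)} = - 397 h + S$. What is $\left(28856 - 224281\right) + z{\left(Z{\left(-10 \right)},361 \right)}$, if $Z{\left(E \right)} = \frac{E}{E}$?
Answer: $-195461$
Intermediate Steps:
$Z{\left(E \right)} = 1$
$z{\left(h,S \right)} = S - 397 h$
$\left(28856 - 224281\right) + z{\left(Z{\left(-10 \right)},361 \right)} = \left(28856 - 224281\right) + \left(361 - 397\right) = -195425 + \left(361 - 397\right) = -195425 - 36 = -195461$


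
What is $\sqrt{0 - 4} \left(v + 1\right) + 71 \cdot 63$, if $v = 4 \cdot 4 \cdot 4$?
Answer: $4473 + 130 i \approx 4473.0 + 130.0 i$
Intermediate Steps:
$v = 64$ ($v = 16 \cdot 4 = 64$)
$\sqrt{0 - 4} \left(v + 1\right) + 71 \cdot 63 = \sqrt{0 - 4} \left(64 + 1\right) + 71 \cdot 63 = \sqrt{-4} \cdot 65 + 4473 = 2 i 65 + 4473 = 130 i + 4473 = 4473 + 130 i$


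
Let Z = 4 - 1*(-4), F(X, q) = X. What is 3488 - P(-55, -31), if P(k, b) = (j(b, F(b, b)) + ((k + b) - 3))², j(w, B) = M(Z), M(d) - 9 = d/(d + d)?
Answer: -11329/4 ≈ -2832.3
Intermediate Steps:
Z = 8 (Z = 4 + 4 = 8)
M(d) = 19/2 (M(d) = 9 + d/(d + d) = 9 + d/((2*d)) = 9 + d*(1/(2*d)) = 9 + ½ = 19/2)
j(w, B) = 19/2
P(k, b) = (13/2 + b + k)² (P(k, b) = (19/2 + ((k + b) - 3))² = (19/2 + ((b + k) - 3))² = (19/2 + (-3 + b + k))² = (13/2 + b + k)²)
3488 - P(-55, -31) = 3488 - (13 + 2*(-31) + 2*(-55))²/4 = 3488 - (13 - 62 - 110)²/4 = 3488 - (-159)²/4 = 3488 - 25281/4 = -11329/4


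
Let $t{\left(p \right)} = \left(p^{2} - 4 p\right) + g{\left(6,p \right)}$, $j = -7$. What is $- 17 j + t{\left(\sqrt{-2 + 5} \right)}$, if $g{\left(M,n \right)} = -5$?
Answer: $117 - 4 \sqrt{3} \approx 110.07$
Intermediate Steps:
$t{\left(p \right)} = -5 + p^{2} - 4 p$ ($t{\left(p \right)} = \left(p^{2} - 4 p\right) - 5 = -5 + p^{2} - 4 p$)
$- 17 j + t{\left(\sqrt{-2 + 5} \right)} = \left(-17\right) \left(-7\right) - \left(5 - 3 + 4 \sqrt{-2 + 5}\right) = 119 - \left(5 - 3 + 4 \sqrt{3}\right) = 119 - \left(2 + 4 \sqrt{3}\right) = 117 - 4 \sqrt{3}$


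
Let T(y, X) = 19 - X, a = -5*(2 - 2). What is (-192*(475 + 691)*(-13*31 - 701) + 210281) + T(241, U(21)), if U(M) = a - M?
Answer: 247365009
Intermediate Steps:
a = 0 (a = -5*0 = 0)
U(M) = -M (U(M) = 0 - M = -M)
(-192*(475 + 691)*(-13*31 - 701) + 210281) + T(241, U(21)) = (-192*(475 + 691)*(-13*31 - 701) + 210281) + (19 - (-1)*21) = (-223872*(-403 - 701) + 210281) + (19 - 1*(-21)) = (-223872*(-1104) + 210281) + (19 + 21) = (-192*(-1287264) + 210281) + 40 = (247154688 + 210281) + 40 = 247364969 + 40 = 247365009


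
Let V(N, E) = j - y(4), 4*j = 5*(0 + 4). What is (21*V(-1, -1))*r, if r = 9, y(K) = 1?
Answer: 756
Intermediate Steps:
j = 5 (j = (5*(0 + 4))/4 = (5*4)/4 = (1/4)*20 = 5)
V(N, E) = 4 (V(N, E) = 5 - 1*1 = 5 - 1 = 4)
(21*V(-1, -1))*r = (21*4)*9 = 84*9 = 756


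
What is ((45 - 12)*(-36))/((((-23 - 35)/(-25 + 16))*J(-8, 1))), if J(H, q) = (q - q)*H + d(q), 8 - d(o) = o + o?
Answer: -891/29 ≈ -30.724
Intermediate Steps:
d(o) = 8 - 2*o (d(o) = 8 - (o + o) = 8 - 2*o)
J(H, q) = 8 - 2*q (J(H, q) = (q - q)*H + (8 - 2*q) = 0*H + (8 - 2*q) = 0 + (8 - 2*q) = 8 - 2*q)
((45 - 12)*(-36))/((((-23 - 35)/(-25 + 16))*J(-8, 1))) = ((45 - 12)*(-36))/((((-23 - 35)/(-25 + 16))*(8 - 2*1))) = (33*(-36))/(((-58/(-9))*(8 - 2))) = -1188/(-58*(-1/9)*6) = -1188/((58/9)*6) = -1188/116/3 = -1188*3/116 = -891/29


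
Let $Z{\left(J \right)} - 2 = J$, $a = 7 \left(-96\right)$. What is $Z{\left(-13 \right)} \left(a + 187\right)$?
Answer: $5335$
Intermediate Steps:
$a = -672$
$Z{\left(J \right)} = 2 + J$
$Z{\left(-13 \right)} \left(a + 187\right) = \left(2 - 13\right) \left(-672 + 187\right) = \left(-11\right) \left(-485\right) = 5335$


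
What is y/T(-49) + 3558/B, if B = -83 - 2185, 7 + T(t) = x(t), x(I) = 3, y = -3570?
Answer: 168386/189 ≈ 890.93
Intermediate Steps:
T(t) = -4 (T(t) = -7 + 3 = -4)
B = -2268
y/T(-49) + 3558/B = -3570/(-4) + 3558/(-2268) = -3570*(-¼) + 3558*(-1/2268) = 1785/2 - 593/378 = 168386/189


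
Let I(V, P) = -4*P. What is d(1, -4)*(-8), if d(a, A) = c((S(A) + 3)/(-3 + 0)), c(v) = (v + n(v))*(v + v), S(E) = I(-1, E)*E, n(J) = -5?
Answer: -44896/9 ≈ -4988.4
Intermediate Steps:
S(E) = -4*E² (S(E) = (-4*E)*E = -4*E²)
c(v) = 2*v*(-5 + v) (c(v) = (v - 5)*(v + v) = (-5 + v)*(2*v) = 2*v*(-5 + v))
d(a, A) = 2*(-1 + 4*A²/3)*(-6 + 4*A²/3) (d(a, A) = 2*((-4*A² + 3)/(-3 + 0))*(-5 + (-4*A² + 3)/(-3 + 0)) = 2*((3 - 4*A²)/(-3))*(-5 + (3 - 4*A²)/(-3)) = 2*((3 - 4*A²)*(-⅓))*(-5 + (3 - 4*A²)*(-⅓)) = 2*(-1 + 4*A²/3)*(-5 + (-1 + 4*A²/3)) = 2*(-1 + 4*A²/3)*(-6 + 4*A²/3))
d(1, -4)*(-8) = (12 - 56/3*(-4)² + (32/9)*(-4)⁴)*(-8) = (12 - 56/3*16 + (32/9)*256)*(-8) = (12 - 896/3 + 8192/9)*(-8) = (5612/9)*(-8) = -44896/9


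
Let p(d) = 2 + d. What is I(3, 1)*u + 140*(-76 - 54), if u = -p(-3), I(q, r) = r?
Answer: -18199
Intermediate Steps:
u = 1 (u = -(2 - 3) = -1*(-1) = 1)
I(3, 1)*u + 140*(-76 - 54) = 1*1 + 140*(-76 - 54) = 1 + 140*(-130) = 1 - 18200 = -18199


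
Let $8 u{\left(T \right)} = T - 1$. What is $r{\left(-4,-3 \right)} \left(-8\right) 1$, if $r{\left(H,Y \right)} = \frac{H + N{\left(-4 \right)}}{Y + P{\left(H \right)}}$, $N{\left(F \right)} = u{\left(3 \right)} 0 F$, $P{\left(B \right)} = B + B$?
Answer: $- \frac{32}{11} \approx -2.9091$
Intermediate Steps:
$u{\left(T \right)} = - \frac{1}{8} + \frac{T}{8}$ ($u{\left(T \right)} = \frac{T - 1}{8} = \frac{-1 + T}{8} = - \frac{1}{8} + \frac{T}{8}$)
$P{\left(B \right)} = 2 B$
$N{\left(F \right)} = 0$ ($N{\left(F \right)} = \left(- \frac{1}{8} + \frac{1}{8} \cdot 3\right) 0 F = \left(- \frac{1}{8} + \frac{3}{8}\right) 0 F = \frac{1}{4} \cdot 0 F = 0 F = 0$)
$r{\left(H,Y \right)} = \frac{H}{Y + 2 H}$ ($r{\left(H,Y \right)} = \frac{H + 0}{Y + 2 H} = \frac{H}{Y + 2 H}$)
$r{\left(-4,-3 \right)} \left(-8\right) 1 = - \frac{4}{-3 + 2 \left(-4\right)} \left(-8\right) 1 = - \frac{4}{-3 - 8} \left(-8\right) 1 = - \frac{4}{-11} \left(-8\right) 1 = \left(-4\right) \left(- \frac{1}{11}\right) \left(-8\right) 1 = \frac{4}{11} \left(-8\right) 1 = \left(- \frac{32}{11}\right) 1 = - \frac{32}{11}$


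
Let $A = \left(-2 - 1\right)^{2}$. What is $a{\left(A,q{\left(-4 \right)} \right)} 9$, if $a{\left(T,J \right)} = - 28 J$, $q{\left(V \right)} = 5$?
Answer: $-1260$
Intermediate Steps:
$A = 9$ ($A = \left(-3\right)^{2} = 9$)
$a{\left(A,q{\left(-4 \right)} \right)} 9 = \left(-28\right) 5 \cdot 9 = \left(-140\right) 9 = -1260$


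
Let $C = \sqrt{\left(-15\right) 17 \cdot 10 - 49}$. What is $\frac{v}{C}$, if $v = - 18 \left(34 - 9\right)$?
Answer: $\frac{450 i \sqrt{2599}}{2599} \approx 8.8269 i$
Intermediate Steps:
$C = i \sqrt{2599}$ ($C = \sqrt{\left(-255\right) 10 - 49} = \sqrt{-2550 - 49} = \sqrt{-2599} = i \sqrt{2599} \approx 50.98 i$)
$v = -450$ ($v = \left(-18\right) 25 = -450$)
$\frac{v}{C} = - \frac{450}{i \sqrt{2599}} = - 450 \left(- \frac{i \sqrt{2599}}{2599}\right) = \frac{450 i \sqrt{2599}}{2599}$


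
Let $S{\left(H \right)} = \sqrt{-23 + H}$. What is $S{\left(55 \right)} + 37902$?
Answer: $37902 + 4 \sqrt{2} \approx 37908.0$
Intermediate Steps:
$S{\left(55 \right)} + 37902 = \sqrt{-23 + 55} + 37902 = \sqrt{32} + 37902 = 4 \sqrt{2} + 37902 = 37902 + 4 \sqrt{2}$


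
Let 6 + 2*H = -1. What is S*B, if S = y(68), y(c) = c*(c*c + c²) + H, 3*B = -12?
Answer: -2515442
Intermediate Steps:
H = -7/2 (H = -3 + (½)*(-1) = -3 - ½ = -7/2 ≈ -3.5000)
B = -4 (B = (⅓)*(-12) = -4)
y(c) = -7/2 + 2*c³ (y(c) = c*(c*c + c²) - 7/2 = c*(c² + c²) - 7/2 = c*(2*c²) - 7/2 = 2*c³ - 7/2 = -7/2 + 2*c³)
S = 1257721/2 (S = -7/2 + 2*68³ = -7/2 + 2*314432 = -7/2 + 628864 = 1257721/2 ≈ 6.2886e+5)
S*B = (1257721/2)*(-4) = -2515442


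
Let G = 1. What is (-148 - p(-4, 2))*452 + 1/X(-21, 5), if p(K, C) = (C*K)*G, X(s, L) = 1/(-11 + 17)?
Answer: -63274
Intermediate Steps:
X(s, L) = ⅙ (X(s, L) = 1/6 = ⅙)
p(K, C) = C*K (p(K, C) = (C*K)*1 = C*K)
(-148 - p(-4, 2))*452 + 1/X(-21, 5) = (-148 - 2*(-4))*452 + 1/(⅙) = (-148 - 1*(-8))*452 + 6 = (-148 + 8)*452 + 6 = -140*452 + 6 = -63280 + 6 = -63274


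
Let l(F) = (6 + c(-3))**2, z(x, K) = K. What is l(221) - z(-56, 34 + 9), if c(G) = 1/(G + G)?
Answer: -323/36 ≈ -8.9722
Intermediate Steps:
c(G) = 1/(2*G)
l(F) = 1225/36 (l(F) = (6 + (1/2)/(-3))**2 = (6 + (1/2)*(-1/3))**2 = (6 - 1/6)**2 = (35/6)**2 = 1225/36)
l(221) - z(-56, 34 + 9) = 1225/36 - (34 + 9) = 1225/36 - 1*43 = 1225/36 - 43 = -323/36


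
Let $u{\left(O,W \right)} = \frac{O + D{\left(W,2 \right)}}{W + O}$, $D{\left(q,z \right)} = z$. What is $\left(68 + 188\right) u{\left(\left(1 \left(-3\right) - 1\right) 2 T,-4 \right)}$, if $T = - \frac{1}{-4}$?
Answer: $0$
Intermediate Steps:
$T = \frac{1}{4}$ ($T = \left(-1\right) \left(- \frac{1}{4}\right) = \frac{1}{4} \approx 0.25$)
$u{\left(O,W \right)} = \frac{2 + O}{O + W}$ ($u{\left(O,W \right)} = \frac{O + 2}{W + O} = \frac{2 + O}{O + W}$)
$\left(68 + 188\right) u{\left(\left(1 \left(-3\right) - 1\right) 2 T,-4 \right)} = \left(68 + 188\right) \frac{2 + \left(1 \left(-3\right) - 1\right) 2 \cdot \frac{1}{4}}{\left(1 \left(-3\right) - 1\right) 2 \cdot \frac{1}{4} - 4} = 256 \frac{2 + \left(-3 - 1\right) 2 \cdot \frac{1}{4}}{\left(-3 - 1\right) 2 \cdot \frac{1}{4} - 4} = 256 \frac{2 + \left(-4\right) 2 \cdot \frac{1}{4}}{\left(-4\right) 2 \cdot \frac{1}{4} - 4} = 256 \frac{2 - 2}{\left(-8\right) \frac{1}{4} - 4} = 256 \frac{2 - 2}{-2 - 4} = 256 \frac{1}{-6} \cdot 0 = 256 \left(\left(- \frac{1}{6}\right) 0\right) = 256 \cdot 0 = 0$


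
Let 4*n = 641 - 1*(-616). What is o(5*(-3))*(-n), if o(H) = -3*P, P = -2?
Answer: -3771/2 ≈ -1885.5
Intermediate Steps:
n = 1257/4 (n = (641 - 1*(-616))/4 = (641 + 616)/4 = (1/4)*1257 = 1257/4 ≈ 314.25)
o(H) = 6 (o(H) = -3*(-2) = 6)
o(5*(-3))*(-n) = 6*(-1*1257/4) = 6*(-1257/4) = -3771/2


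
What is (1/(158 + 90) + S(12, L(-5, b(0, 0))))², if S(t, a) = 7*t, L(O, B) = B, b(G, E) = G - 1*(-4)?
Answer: 434013889/61504 ≈ 7056.7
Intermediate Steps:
b(G, E) = 4 + G (b(G, E) = G + 4 = 4 + G)
(1/(158 + 90) + S(12, L(-5, b(0, 0))))² = (1/(158 + 90) + 7*12)² = (1/248 + 84)² = (20833/248)² = 434013889/61504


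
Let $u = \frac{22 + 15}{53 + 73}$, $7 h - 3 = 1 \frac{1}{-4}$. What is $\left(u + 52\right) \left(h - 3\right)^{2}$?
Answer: $\frac{35112781}{98784} \approx 355.45$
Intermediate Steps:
$h = \frac{11}{28}$ ($h = \frac{3}{7} + \frac{1 \frac{1}{-4}}{7} = \frac{3}{7} + \frac{1 \left(- \frac{1}{4}\right)}{7} = \frac{3}{7} + \frac{1}{7} \left(- \frac{1}{4}\right) = \frac{3}{7} - \frac{1}{28} = \frac{11}{28} \approx 0.39286$)
$u = \frac{37}{126} \approx 0.29365$
$\left(u + 52\right) \left(h - 3\right)^{2} = \left(\frac{37}{126} + 52\right) \left(\frac{11}{28} - 3\right)^{2} = \frac{6589 \left(- \frac{73}{28}\right)^{2}}{126} = \frac{6589}{126} \cdot \frac{5329}{784} = \frac{35112781}{98784}$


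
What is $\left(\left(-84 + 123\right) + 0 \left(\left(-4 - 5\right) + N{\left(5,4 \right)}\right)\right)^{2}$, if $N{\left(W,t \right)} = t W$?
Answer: $1521$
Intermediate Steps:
$N{\left(W,t \right)} = W t$
$\left(\left(-84 + 123\right) + 0 \left(\left(-4 - 5\right) + N{\left(5,4 \right)}\right)\right)^{2} = \left(\left(-84 + 123\right) + 0 \left(\left(-4 - 5\right) + 5 \cdot 4\right)\right)^{2} = \left(39 + 0 \left(\left(-4 - 5\right) + 20\right)\right)^{2} = \left(39 + 0 \left(-9 + 20\right)\right)^{2} = \left(39 + 0 \cdot 11\right)^{2} = \left(39 + 0\right)^{2} = 39^{2} = 1521$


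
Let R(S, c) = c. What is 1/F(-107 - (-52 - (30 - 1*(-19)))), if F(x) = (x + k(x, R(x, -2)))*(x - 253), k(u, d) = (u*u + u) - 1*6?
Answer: -1/4662 ≈ -0.00021450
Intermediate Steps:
k(u, d) = -6 + u + u² (k(u, d) = (u² + u) - 6 = (u + u²) - 6 = -6 + u + u²)
F(x) = (-253 + x)*(-6 + x² + 2*x) (F(x) = (x + (-6 + x + x²))*(x - 253) = (-6 + x² + 2*x)*(-253 + x) = (-253 + x)*(-6 + x² + 2*x))
1/F(-107 - (-52 - (30 - 1*(-19)))) = 1/(1518 + (-107 - (-52 - (30 - 1*(-19))))³ - 512*(-107 - (-52 - (30 - 1*(-19)))) - 251*(-107 - (-52 - (30 - 1*(-19))))²) = 1/(1518 + (-107 - (-52 - (30 + 19)))³ - 512*(-107 - (-52 - (30 + 19))) - 251*(-107 - (-52 - (30 + 19)))²) = 1/(1518 + (-107 - (-52 - 1*49))³ - 512*(-107 - (-52 - 1*49)) - 251*(-107 - (-52 - 1*49))²) = 1/(1518 + (-107 - (-52 - 49))³ - 512*(-107 - (-52 - 49)) - 251*(-107 - (-52 - 49))²) = 1/(1518 + (-107 - 1*(-101))³ - 512*(-107 - 1*(-101)) - 251*(-107 - 1*(-101))²) = 1/(1518 + (-107 + 101)³ - 512*(-107 + 101) - 251*(-107 + 101)²) = 1/(1518 + (-6)³ - 512*(-6) - 251*(-6)²) = 1/(1518 - 216 + 3072 - 251*36) = 1/(1518 - 216 + 3072 - 9036) = 1/(-4662) = -1/4662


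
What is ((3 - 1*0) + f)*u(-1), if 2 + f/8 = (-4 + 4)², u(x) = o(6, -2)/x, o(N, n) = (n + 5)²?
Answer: 117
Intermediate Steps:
o(N, n) = (5 + n)²
u(x) = 9/x (u(x) = (5 - 2)²/x = 3²/x = 9/x)
f = -16 (f = -16 + 8*(-4 + 4)² = -16 + 8*0² = -16 + 8*0 = -16 + 0 = -16)
((3 - 1*0) + f)*u(-1) = ((3 - 1*0) - 16)*(9/(-1)) = ((3 + 0) - 16)*(9*(-1)) = (3 - 16)*(-9) = -13*(-9) = 117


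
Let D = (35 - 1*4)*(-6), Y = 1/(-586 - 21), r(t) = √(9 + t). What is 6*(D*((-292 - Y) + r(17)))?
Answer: 197803188/607 - 1116*√26 ≈ 3.2018e+5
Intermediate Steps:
Y = -1/607 (Y = 1/(-607) = -1/607 ≈ -0.0016474)
D = -186 (D = (35 - 4)*(-6) = 31*(-6) = -186)
6*(D*((-292 - Y) + r(17))) = 6*(-186*((-292 - 1*(-1/607)) + √(9 + 17))) = 6*(-186*((-292 + 1/607) + √26)) = 6*(-186*(-177243/607 + √26)) = 6*(32967198/607 - 186*√26) = 197803188/607 - 1116*√26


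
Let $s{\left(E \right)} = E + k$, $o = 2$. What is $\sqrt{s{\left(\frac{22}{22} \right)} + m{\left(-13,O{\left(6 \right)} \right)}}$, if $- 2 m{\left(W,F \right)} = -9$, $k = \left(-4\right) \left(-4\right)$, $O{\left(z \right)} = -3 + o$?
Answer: $\frac{\sqrt{86}}{2} \approx 4.6368$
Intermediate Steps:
$O{\left(z \right)} = -1$ ($O{\left(z \right)} = -3 + 2 = -1$)
$k = 16$
$m{\left(W,F \right)} = \frac{9}{2}$ ($m{\left(W,F \right)} = \left(- \frac{1}{2}\right) \left(-9\right) = \frac{9}{2}$)
$s{\left(E \right)} = 16 + E$ ($s{\left(E \right)} = E + 16 = 16 + E$)
$\sqrt{s{\left(\frac{22}{22} \right)} + m{\left(-13,O{\left(6 \right)} \right)}} = \sqrt{\left(16 + \frac{22}{22}\right) + \frac{9}{2}} = \sqrt{\left(16 + 22 \cdot \frac{1}{22}\right) + \frac{9}{2}} = \sqrt{\left(16 + 1\right) + \frac{9}{2}} = \sqrt{17 + \frac{9}{2}} = \sqrt{\frac{43}{2}} = \frac{\sqrt{86}}{2}$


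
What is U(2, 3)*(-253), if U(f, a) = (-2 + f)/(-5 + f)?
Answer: 0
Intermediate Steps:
U(f, a) = (-2 + f)/(-5 + f)
U(2, 3)*(-253) = ((-2 + 2)/(-5 + 2))*(-253) = (0/(-3))*(-253) = -1/3*0*(-253) = 0*(-253) = 0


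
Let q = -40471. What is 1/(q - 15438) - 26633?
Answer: -1489024398/55909 ≈ -26633.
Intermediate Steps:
1/(q - 15438) - 26633 = 1/(-40471 - 15438) - 26633 = 1/(-55909) - 26633 = -1/55909 - 26633 = -1489024398/55909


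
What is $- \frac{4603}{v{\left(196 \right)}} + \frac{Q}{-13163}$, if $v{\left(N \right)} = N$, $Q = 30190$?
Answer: $- \frac{66506529}{2579948} \approx -25.778$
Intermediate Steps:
$- \frac{4603}{v{\left(196 \right)}} + \frac{Q}{-13163} = - \frac{4603}{196} + \frac{30190}{-13163} = \left(-4603\right) \frac{1}{196} + 30190 \left(- \frac{1}{13163}\right) = - \frac{4603}{196} - \frac{30190}{13163} = - \frac{66506529}{2579948}$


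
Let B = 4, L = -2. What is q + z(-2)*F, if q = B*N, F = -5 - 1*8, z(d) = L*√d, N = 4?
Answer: 16 + 26*I*√2 ≈ 16.0 + 36.77*I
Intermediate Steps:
z(d) = -2*√d
F = -13 (F = -5 - 8 = -13)
q = 16 (q = 4*4 = 16)
q + z(-2)*F = 16 - 2*I*√2*(-13) = 16 + 26*I*√2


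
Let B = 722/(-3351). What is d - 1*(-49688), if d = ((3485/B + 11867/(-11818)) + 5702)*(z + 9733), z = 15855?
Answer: -30083581917308/112271 ≈ -2.6795e+8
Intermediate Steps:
B = -722/3351 (B = 722*(-1/3351) = -722/3351 ≈ -0.21546)
d = -30089160438756/112271 (d = ((3485/(-722/3351) + 11867/(-11818)) + 5702)*(15855 + 9733) = ((3485*(-3351/722) + 11867*(-1/11818)) + 5702)*25588 = ((-11678235/722 - 11867/11818) + 5702)*25588 = (-1816078279/112271 + 5702)*25588 = -1175909037/112271*25588 = -30089160438756/112271 ≈ -2.6800e+8)
d - 1*(-49688) = -30089160438756/112271 - 1*(-49688) = -30089160438756/112271 + 49688 = -30083581917308/112271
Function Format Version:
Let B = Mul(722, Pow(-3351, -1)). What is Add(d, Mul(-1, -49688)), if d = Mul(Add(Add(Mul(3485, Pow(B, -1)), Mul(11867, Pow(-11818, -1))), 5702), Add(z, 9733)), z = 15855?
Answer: Rational(-30083581917308, 112271) ≈ -2.6795e+8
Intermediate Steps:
B = Rational(-722, 3351) (B = Mul(722, Rational(-1, 3351)) = Rational(-722, 3351) ≈ -0.21546)
d = Rational(-30089160438756, 112271) (d = Mul(Add(Add(Mul(3485, Pow(Rational(-722, 3351), -1)), Mul(11867, Pow(-11818, -1))), 5702), Add(15855, 9733)) = Mul(Add(Add(Mul(3485, Rational(-3351, 722)), Mul(11867, Rational(-1, 11818))), 5702), 25588) = Mul(Add(Add(Rational(-11678235, 722), Rational(-11867, 11818)), 5702), 25588) = Mul(Add(Rational(-1816078279, 112271), 5702), 25588) = Mul(Rational(-1175909037, 112271), 25588) = Rational(-30089160438756, 112271) ≈ -2.6800e+8)
Add(d, Mul(-1, -49688)) = Add(Rational(-30089160438756, 112271), Mul(-1, -49688)) = Add(Rational(-30089160438756, 112271), 49688) = Rational(-30083581917308, 112271)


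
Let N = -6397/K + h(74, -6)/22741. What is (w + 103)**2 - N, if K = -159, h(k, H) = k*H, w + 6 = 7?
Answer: 38963294723/3615819 ≈ 10776.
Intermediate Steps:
w = 1 (w = -6 + 7 = 1)
h(k, H) = H*k
N = 145403581/3615819 (N = -6397/(-159) - 6*74/22741 = -6397*(-1/159) - 444*1/22741 = 6397/159 - 444/22741 = 145403581/3615819 ≈ 40.213)
(w + 103)**2 - N = (1 + 103)**2 - 1*145403581/3615819 = 104**2 - 145403581/3615819 = 10816 - 145403581/3615819 = 38963294723/3615819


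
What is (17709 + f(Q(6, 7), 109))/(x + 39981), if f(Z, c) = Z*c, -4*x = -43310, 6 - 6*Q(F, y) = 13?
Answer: 105491/304851 ≈ 0.34604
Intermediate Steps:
Q(F, y) = -7/6 (Q(F, y) = 1 - 1/6*13 = 1 - 13/6 = -7/6)
x = 21655/2 (x = -1/4*(-43310) = 21655/2 ≈ 10828.)
(17709 + f(Q(6, 7), 109))/(x + 39981) = (17709 - 7/6*109)/(21655/2 + 39981) = (17709 - 763/6)/(101617/2) = (105491/6)*(2/101617) = 105491/304851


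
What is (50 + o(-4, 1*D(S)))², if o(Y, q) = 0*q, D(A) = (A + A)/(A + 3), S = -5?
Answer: 2500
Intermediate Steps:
D(A) = 2*A/(3 + A) (D(A) = (2*A)/(3 + A) = 2*A/(3 + A))
o(Y, q) = 0
(50 + o(-4, 1*D(S)))² = (50 + 0)² = 50² = 2500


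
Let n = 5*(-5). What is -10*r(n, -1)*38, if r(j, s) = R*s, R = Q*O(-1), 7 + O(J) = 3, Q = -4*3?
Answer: 18240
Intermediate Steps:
Q = -12
n = -25
O(J) = -4 (O(J) = -7 + 3 = -4)
R = 48 (R = -12*(-4) = 48)
r(j, s) = 48*s
-10*r(n, -1)*38 = -480*(-1)*38 = -10*(-48)*38 = 480*38 = 18240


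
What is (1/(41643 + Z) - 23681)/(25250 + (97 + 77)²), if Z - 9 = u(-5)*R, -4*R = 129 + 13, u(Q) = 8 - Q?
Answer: -1950864459/4574287406 ≈ -0.42649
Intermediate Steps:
R = -71/2 (R = -(129 + 13)/4 = -¼*142 = -71/2 ≈ -35.500)
Z = -905/2 (Z = 9 + (8 - 1*(-5))*(-71/2) = 9 + (8 + 5)*(-71/2) = 9 + 13*(-71/2) = 9 - 923/2 = -905/2 ≈ -452.50)
(1/(41643 + Z) - 23681)/(25250 + (97 + 77)²) = (1/(41643 - 905/2) - 23681)/(25250 + (97 + 77)²) = (1/(82381/2) - 23681)/(25250 + 174²) = (2/82381 - 23681)/(25250 + 30276) = -1950864459/82381/55526 = -1950864459/82381*1/55526 = -1950864459/4574287406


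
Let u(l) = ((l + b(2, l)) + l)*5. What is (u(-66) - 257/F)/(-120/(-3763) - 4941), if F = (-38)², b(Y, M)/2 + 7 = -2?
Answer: 4076296091/26848094172 ≈ 0.15183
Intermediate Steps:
b(Y, M) = -18 (b(Y, M) = -14 + 2*(-2) = -14 - 4 = -18)
u(l) = -90 + 10*l (u(l) = ((l - 18) + l)*5 = ((-18 + l) + l)*5 = (-18 + 2*l)*5 = -90 + 10*l)
F = 1444
(u(-66) - 257/F)/(-120/(-3763) - 4941) = ((-90 + 10*(-66)) - 257/1444)/(-120/(-3763) - 4941) = ((-90 - 660) - 257*1/1444)/(-120*(-1/3763) - 4941) = (-750 - 257/1444)/(120/3763 - 4941) = -1083257/(1444*(-18592863/3763)) = -1083257/1444*(-3763/18592863) = 4076296091/26848094172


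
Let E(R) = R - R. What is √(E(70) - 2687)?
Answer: I*√2687 ≈ 51.836*I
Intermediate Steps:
E(R) = 0
√(E(70) - 2687) = √(0 - 2687) = √(-2687) = I*√2687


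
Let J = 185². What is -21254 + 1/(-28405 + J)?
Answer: -123698279/5820 ≈ -21254.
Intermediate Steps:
J = 34225
-21254 + 1/(-28405 + J) = -21254 + 1/(-28405 + 34225) = -21254 + 1/5820 = -123698279/5820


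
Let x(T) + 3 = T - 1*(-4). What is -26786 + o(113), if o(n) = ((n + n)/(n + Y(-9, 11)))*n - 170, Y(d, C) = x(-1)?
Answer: -26730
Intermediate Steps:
x(T) = 1 + T (x(T) = -3 + (T - 1*(-4)) = -3 + (T + 4) = -3 + (4 + T) = 1 + T)
Y(d, C) = 0 (Y(d, C) = 1 - 1 = 0)
o(n) = -170 + 2*n (o(n) = ((n + n)/(n + 0))*n - 170 = ((2*n)/n)*n - 170 = 2*n - 170 = -170 + 2*n)
-26786 + o(113) = -26786 + (-170 + 2*113) = -26786 + (-170 + 226) = -26786 + 56 = -26730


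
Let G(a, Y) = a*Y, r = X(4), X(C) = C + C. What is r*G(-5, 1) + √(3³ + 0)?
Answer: -40 + 3*√3 ≈ -34.804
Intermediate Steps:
X(C) = 2*C
r = 8 (r = 2*4 = 8)
G(a, Y) = Y*a
r*G(-5, 1) + √(3³ + 0) = 8*(1*(-5)) + √(3³ + 0) = 8*(-5) + √(27 + 0) = -40 + √27 = -40 + 3*√3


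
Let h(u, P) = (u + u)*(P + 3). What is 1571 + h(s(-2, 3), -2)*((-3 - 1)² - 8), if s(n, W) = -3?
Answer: 1523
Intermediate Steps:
h(u, P) = 2*u*(3 + P) (h(u, P) = (2*u)*(3 + P) = 2*u*(3 + P))
1571 + h(s(-2, 3), -2)*((-3 - 1)² - 8) = 1571 + (2*(-3)*(3 - 2))*((-3 - 1)² - 8) = 1571 + (2*(-3)*1)*((-4)² - 8) = 1571 - 6*(16 - 8) = 1571 - 6*8 = 1571 - 48 = 1523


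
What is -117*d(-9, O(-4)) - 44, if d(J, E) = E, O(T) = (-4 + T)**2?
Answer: -7532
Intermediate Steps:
-117*d(-9, O(-4)) - 44 = -117*(-4 - 4)**2 - 44 = -117*(-8)**2 - 44 = -117*64 - 44 = -7488 - 44 = -7532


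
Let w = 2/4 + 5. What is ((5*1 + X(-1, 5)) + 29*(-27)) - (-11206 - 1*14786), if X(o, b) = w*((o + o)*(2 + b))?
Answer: 25137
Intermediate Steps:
w = 11/2 (w = 2*(¼) + 5 = ½ + 5 = 11/2 ≈ 5.5000)
X(o, b) = 11*o*(2 + b) (X(o, b) = 11*((o + o)*(2 + b))/2 = 11*((2*o)*(2 + b))/2 = 11*(2*o*(2 + b))/2 = 11*o*(2 + b))
((5*1 + X(-1, 5)) + 29*(-27)) - (-11206 - 1*14786) = ((5*1 + 11*(-1)*(2 + 5)) + 29*(-27)) - (-11206 - 1*14786) = ((5 + 11*(-1)*7) - 783) - (-11206 - 14786) = ((5 - 77) - 783) - 1*(-25992) = (-72 - 783) + 25992 = -855 + 25992 = 25137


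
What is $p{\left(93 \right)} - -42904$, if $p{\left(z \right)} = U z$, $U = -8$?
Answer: $42160$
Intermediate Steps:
$p{\left(z \right)} = - 8 z$
$p{\left(93 \right)} - -42904 = \left(-8\right) 93 - -42904 = -744 + 42904 = 42160$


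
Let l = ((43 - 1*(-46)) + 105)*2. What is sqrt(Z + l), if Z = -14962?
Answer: I*sqrt(14574) ≈ 120.72*I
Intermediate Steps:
l = 388 (l = ((43 + 46) + 105)*2 = (89 + 105)*2 = 194*2 = 388)
sqrt(Z + l) = sqrt(-14962 + 388) = sqrt(-14574) = I*sqrt(14574)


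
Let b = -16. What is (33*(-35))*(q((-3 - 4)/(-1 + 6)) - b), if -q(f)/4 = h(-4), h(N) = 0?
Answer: -18480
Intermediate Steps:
q(f) = 0 (q(f) = -4*0 = 0)
(33*(-35))*(q((-3 - 4)/(-1 + 6)) - b) = (33*(-35))*(0 - 1*(-16)) = -1155*(0 + 16) = -1155*16 = -18480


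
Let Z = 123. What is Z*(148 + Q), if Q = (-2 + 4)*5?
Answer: 19434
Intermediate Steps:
Q = 10 (Q = 2*5 = 10)
Z*(148 + Q) = 123*(148 + 10) = 123*158 = 19434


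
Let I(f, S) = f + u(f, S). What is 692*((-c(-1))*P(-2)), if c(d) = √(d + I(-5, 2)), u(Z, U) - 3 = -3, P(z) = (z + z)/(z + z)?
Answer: -692*I*√6 ≈ -1695.0*I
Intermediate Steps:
P(z) = 1 (P(z) = (2*z)/((2*z)) = (2*z)*(1/(2*z)) = 1)
u(Z, U) = 0 (u(Z, U) = 3 - 3 = 0)
I(f, S) = f (I(f, S) = f + 0 = f)
c(d) = √(-5 + d) (c(d) = √(d - 5) = √(-5 + d))
692*((-c(-1))*P(-2)) = 692*(-√(-5 - 1)*1) = 692*(-√(-6)*1) = 692*(-I*√6*1) = 692*(-I*√6) = -692*I*√6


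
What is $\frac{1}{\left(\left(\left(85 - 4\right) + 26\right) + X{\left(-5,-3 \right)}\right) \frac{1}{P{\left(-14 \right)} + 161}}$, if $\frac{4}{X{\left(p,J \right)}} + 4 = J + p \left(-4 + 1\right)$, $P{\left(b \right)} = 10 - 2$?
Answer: $\frac{338}{215} \approx 1.5721$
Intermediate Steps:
$P{\left(b \right)} = 8$ ($P{\left(b \right)} = 10 - 2 = 8$)
$X{\left(p,J \right)} = \frac{4}{-4 + J - 3 p}$ ($X{\left(p,J \right)} = \frac{4}{-4 + \left(J + p \left(-4 + 1\right)\right)} = \frac{4}{-4 + \left(J + p \left(-3\right)\right)} = \frac{4}{-4 + \left(J - 3 p\right)} = \frac{4}{-4 + J - 3 p}$)
$\frac{1}{\left(\left(\left(85 - 4\right) + 26\right) + X{\left(-5,-3 \right)}\right) \frac{1}{P{\left(-14 \right)} + 161}} = \frac{1}{\left(\left(\left(85 - 4\right) + 26\right) - \frac{4}{4 - -3 + 3 \left(-5\right)}\right) \frac{1}{8 + 161}} = \frac{1}{\left(\left(81 + 26\right) - \frac{4}{4 + 3 - 15}\right) \frac{1}{169}} = \frac{1}{\left(107 - \frac{4}{-8}\right) \frac{1}{169}} = \frac{1}{\left(107 - - \frac{1}{2}\right) \frac{1}{169}} = \frac{1}{\left(107 + \frac{1}{2}\right) \frac{1}{169}} = \frac{1}{\frac{215}{2} \cdot \frac{1}{169}} = \frac{1}{\frac{215}{338}} = \frac{338}{215}$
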